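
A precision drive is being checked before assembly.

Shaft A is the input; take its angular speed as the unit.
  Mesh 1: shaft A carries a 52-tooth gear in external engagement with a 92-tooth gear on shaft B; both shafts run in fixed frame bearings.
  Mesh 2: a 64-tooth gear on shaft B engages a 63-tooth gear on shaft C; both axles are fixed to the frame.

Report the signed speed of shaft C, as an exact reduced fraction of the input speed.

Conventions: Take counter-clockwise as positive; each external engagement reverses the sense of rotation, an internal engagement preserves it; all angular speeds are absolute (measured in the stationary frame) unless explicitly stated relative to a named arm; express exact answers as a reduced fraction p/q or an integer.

832/1449

2-mesh fixed-axis compound train (all bearings frame-fixed)
mesh 1 [52T→92T]: |ω|/ω_in = 1×52/92 = 13/23, sense flips to −
mesh 2 [64T→63T]: |ω|/ω_in = (13/23)×64/63 = 832/1449, sense flips to +
signed output speed (× input speed) = 832/1449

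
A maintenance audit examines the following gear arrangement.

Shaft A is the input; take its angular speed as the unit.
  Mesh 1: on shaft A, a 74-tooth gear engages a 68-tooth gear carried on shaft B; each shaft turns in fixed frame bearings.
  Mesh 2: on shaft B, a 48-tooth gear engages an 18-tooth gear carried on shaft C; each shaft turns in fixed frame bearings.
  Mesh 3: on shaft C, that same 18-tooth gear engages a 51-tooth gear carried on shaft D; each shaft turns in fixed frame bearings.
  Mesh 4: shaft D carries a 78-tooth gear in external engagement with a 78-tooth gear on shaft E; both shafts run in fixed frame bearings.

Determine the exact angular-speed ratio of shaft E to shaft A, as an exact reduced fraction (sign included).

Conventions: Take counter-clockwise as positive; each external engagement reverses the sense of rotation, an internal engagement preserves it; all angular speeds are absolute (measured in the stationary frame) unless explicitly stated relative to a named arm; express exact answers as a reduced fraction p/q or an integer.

class = fixed-axis compound train [4 meshes; 4 ratios multiply, 4 sense flips]
mesh 1 [74T→68T]: running ratio 37/34, sense −
mesh 2 [48T→18T]: running ratio 148/51, sense +
mesh 3 [18T→51T]: running ratio 296/289, sense −
mesh 4 [78T→78T]: running ratio 296/289, sense +
ω_out/ω_in = 296/289

296/289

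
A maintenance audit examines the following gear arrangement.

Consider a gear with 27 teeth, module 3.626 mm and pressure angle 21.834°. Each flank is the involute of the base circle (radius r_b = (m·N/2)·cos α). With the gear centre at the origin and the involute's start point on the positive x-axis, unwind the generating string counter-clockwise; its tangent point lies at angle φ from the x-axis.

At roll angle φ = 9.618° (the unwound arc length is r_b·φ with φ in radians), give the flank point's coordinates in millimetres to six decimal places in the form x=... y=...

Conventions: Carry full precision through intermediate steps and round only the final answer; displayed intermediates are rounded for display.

x=46.075229 y=0.071445

recognized (one wheel, involute flank): single-mesh tooth geometry, m = 3.626, N = 27
pitch radius r_p = m·N/2 = 3.626·27/2 = 48.951000
base radius r_b = r_p·cos α = 48.951000·cos 21.834° = 45.439514
roll angle φ = 9.618° = 0.16786577 rad
x = r_b·(cos φ + φ·sin φ) = 46.075229
y = r_b·(sin φ − φ·cos φ) = 0.071445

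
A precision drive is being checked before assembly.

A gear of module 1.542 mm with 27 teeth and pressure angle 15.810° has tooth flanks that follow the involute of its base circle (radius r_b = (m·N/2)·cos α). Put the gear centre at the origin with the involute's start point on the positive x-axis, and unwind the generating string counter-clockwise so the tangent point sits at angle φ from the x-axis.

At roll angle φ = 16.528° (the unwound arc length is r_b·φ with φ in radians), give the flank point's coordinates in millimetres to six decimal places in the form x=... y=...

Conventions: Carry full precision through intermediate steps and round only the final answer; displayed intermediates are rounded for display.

x=20.845611 y=0.158937

recognized (one wheel, involute flank): single-mesh tooth geometry, m = 1.542, N = 27
pitch radius r_p = m·N/2 = 1.542·27/2 = 20.817000
base radius r_b = r_p·cos α = 20.817000·cos 15.810° = 20.029502
roll angle φ = 16.528° = 0.28846802 rad
x = r_b·(cos φ + φ·sin φ) = 20.845611
y = r_b·(sin φ − φ·cos φ) = 0.158937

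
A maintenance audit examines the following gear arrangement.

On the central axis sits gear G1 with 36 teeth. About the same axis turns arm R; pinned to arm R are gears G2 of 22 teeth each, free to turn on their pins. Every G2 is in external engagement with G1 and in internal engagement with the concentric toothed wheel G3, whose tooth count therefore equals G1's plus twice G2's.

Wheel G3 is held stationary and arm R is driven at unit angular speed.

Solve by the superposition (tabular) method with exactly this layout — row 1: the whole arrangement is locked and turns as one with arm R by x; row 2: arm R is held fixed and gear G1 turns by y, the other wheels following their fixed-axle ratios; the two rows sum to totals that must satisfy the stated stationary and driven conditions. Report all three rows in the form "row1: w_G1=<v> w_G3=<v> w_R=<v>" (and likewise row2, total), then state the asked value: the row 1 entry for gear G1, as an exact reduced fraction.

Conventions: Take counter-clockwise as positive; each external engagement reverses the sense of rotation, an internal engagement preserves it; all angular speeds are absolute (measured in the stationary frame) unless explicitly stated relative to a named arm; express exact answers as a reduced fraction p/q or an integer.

planetary set (36T centre, 22T on arm, 80T internal) — Willis relation
row 1 (train locked, turned with arm): all members turn x
row 2 (arm held, sun turns y): ω_ring = −(36/80)·y, ω_arm = 0
boundary: total ω_ring = x − (36/80)·y = 0 and total ω_arm = x = 1  ⇒  y = 20/9, x = 1
row 2 ring = −(36/80)·20/9 = -1
totals (row 1 + row 2): sun 1 + 20/9 = 29/9, ring 1 + (-1) = 0, arm 1 + 0 = 1
asked cell (row1, sun) = 1

row1: w_G1=1 w_G3=1 w_R=1
row2: w_G1=20/9 w_G3=-1 w_R=0
total: w_G1=29/9 w_G3=0 w_R=1
asked value: 1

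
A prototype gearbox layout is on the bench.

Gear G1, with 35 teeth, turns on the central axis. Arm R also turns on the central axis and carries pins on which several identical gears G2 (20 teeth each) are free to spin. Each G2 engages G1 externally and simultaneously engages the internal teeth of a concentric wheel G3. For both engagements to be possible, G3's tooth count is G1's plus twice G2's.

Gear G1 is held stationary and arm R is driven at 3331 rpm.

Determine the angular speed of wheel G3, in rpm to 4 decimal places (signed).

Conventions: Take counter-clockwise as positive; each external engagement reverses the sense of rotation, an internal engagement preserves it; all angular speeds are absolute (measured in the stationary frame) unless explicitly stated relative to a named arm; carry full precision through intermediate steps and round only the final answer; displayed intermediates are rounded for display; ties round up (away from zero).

+4885.4667 rpm

class = planetary set [G3 = 35+2·20 = 75; Willis about the carrier]
normalise by the input: solve with ω_arm = 1, then scale by 3331 rpm
ring teeth: 35 + 2·20 = 75
35(ω_sun−ω_arm) = −75(ω_ring−ω_arm),  ω_sun = 0, ω_arm = 1
ω_ring = 1 − (35/75)(0−1) = 22/15
scale: ω_ring = 22/15 × 3331 rpm = +4885.4667 rpm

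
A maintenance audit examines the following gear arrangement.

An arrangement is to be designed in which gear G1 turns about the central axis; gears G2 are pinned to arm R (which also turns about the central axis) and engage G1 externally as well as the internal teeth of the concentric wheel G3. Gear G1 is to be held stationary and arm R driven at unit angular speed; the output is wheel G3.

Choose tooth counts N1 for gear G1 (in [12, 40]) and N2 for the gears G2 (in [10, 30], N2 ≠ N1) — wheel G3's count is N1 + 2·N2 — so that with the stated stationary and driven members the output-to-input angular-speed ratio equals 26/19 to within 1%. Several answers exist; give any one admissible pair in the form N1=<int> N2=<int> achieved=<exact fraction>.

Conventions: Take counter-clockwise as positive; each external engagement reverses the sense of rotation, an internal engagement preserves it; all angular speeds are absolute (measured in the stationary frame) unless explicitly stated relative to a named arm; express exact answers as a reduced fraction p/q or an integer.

N1=14 N2=12 achieved=26/19

class = planetary set [ratio 26/19 wanted; Willis about the carrier]
Willis with ω_sun = 0: ω_ring/ω_arm = (N1+N3)/N3; set equal to 26/19  ⇒  N3/N1 = 1/(26/19 − 1) = 19/7
N3 = N1 + 2·N2  ⇒  N2/N1 = (N3/N1 − 1)/2 = (19/7 − 1)/2 = 6/7
smallest multiple with N1 ≥ 12 and N2 ≥ 10: k = 2  ⇒  N1 = 2·7 = 14, N2 = 2·6 = 12 (N1 ≤ 40, N2 ≤ 30, N2 ≠ N1 ✓), N3 = 14 + 2·12 = 38
check: (N1+N3)/N3 with N1 = 14, N3 = 38 gives 26/19; |achieved − target| = 0 ≤ 13/950 ✓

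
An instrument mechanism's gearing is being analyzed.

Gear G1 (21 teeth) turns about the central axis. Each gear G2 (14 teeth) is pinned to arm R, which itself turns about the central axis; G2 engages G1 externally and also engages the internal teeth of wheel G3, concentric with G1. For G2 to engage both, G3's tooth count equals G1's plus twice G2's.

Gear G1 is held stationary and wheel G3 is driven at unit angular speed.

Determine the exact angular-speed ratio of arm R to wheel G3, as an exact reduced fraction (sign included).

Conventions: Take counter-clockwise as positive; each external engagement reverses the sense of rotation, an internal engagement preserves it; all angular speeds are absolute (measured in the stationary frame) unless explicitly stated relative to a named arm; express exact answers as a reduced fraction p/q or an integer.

planetary set (21T centre, 14T on arm, 49T internal) — Willis relation
ring teeth: 21 + 2·14 = 49
21(ω_sun−ω_arm) = −49(ω_ring−ω_arm),  ω_sun = 0, ω_ring = 1
21(0−ω_arm) = −49(1−ω_arm)  ⇒  70·ω_arm = 49  ⇒  ω_arm = 7/10
ω_out/ω_in = 7/10

7/10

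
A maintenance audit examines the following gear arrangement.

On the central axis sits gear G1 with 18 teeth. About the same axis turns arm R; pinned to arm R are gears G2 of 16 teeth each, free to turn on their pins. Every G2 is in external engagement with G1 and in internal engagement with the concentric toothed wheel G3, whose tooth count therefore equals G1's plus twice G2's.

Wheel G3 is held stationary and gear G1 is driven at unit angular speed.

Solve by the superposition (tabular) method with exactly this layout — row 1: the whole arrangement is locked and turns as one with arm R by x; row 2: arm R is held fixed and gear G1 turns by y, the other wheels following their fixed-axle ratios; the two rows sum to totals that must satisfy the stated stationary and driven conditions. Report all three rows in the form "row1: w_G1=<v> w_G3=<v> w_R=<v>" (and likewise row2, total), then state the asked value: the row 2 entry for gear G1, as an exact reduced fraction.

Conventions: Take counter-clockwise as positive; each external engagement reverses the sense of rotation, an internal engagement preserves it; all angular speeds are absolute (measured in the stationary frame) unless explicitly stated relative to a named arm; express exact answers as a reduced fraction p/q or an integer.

topology: planetary set — G1 18T / G2 16T / G3 50T, arm = carrier (Willis)
superposition row 1 [locked train]: every member turns x
row 2 (arm held, sun turns y): ω_ring = −(18/50)·y, ω_arm = 0
boundary: total ω_ring = x − (18/50)·y = 0 and total ω_sun = x + y = 1  ⇒  y = 25/34, x = 9/34
row 2 ring = −(18/50)·25/34 = -9/34
totals (row 1 + row 2): sun 9/34 + 25/34 = 1, ring 9/34 + (-9/34) = 0, arm 9/34 + 0 = 9/34
asked cell (row2, sun) = 25/34

row1: w_G1=9/34 w_G3=9/34 w_R=9/34
row2: w_G1=25/34 w_G3=-9/34 w_R=0
total: w_G1=1 w_G3=0 w_R=9/34
asked value: 25/34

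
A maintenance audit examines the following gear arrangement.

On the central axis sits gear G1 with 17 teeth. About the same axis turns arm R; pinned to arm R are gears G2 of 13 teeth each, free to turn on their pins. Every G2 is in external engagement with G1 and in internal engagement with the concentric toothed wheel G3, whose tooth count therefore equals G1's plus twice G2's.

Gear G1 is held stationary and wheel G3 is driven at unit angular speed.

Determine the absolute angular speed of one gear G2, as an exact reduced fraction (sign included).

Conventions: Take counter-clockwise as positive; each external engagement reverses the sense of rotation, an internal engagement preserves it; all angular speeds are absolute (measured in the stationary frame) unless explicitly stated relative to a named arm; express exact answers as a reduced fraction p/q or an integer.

43/26

planetary set (17T centre, 13T on arm, 43T internal) — Willis relation
ring teeth: 17 + 2·13 = 43
17(ω_sun−ω_arm) = −43(ω_ring−ω_arm),  ω_sun = 0, ω_ring = 1
17(0−ω_arm) = −43(1−ω_arm)  ⇒  60·ω_arm = 43  ⇒  ω_arm = 43/60
sun–planet mesh: 17·(0−43/60) = −13·(ω_p−ω_arm)  ⇒  ω_p−ω_arm = 731/780
ω_p = 43/60 + 731/780 = 43/26
exact speed ratio = 43/26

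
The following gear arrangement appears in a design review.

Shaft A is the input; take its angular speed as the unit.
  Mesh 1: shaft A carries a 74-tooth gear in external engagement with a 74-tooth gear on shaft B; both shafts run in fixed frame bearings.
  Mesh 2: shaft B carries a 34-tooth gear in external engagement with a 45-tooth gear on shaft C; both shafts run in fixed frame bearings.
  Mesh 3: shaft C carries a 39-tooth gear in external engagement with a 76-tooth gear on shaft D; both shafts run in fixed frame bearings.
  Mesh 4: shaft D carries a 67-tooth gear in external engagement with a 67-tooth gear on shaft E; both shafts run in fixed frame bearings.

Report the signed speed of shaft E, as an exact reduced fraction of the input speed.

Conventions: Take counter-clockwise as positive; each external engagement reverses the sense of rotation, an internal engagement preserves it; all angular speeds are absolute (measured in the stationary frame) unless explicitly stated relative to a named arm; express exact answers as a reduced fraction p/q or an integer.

221/570

4-mesh fixed-axis compound train (all bearings frame-fixed)
mesh 1 [74T→74T]: |ω|/ω_in = 1×74/74 = 1, sense flips to −
mesh 2 [34T→45T]: |ω|/ω_in = 1×34/45 = 34/45, sense flips to +
mesh 3 [39T→76T]: |ω|/ω_in = (34/45)×39/76 = 221/570, sense flips to −
mesh 4 [67T→67T]: |ω|/ω_in = (221/570)×67/67 = 221/570, sense flips to +
signed output speed (× input speed) = 221/570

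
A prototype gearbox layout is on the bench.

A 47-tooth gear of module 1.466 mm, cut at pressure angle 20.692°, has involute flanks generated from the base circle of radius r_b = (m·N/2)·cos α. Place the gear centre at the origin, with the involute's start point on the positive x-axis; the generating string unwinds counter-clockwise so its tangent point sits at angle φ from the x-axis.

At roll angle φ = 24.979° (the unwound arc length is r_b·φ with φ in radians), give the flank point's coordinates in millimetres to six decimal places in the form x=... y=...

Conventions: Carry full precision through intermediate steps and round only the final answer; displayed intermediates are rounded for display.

single-mesh involute tooth geometry (47T wheel at module 1.466)
pitch radius r_p = m·N/2 = 1.466·47/2 = 34.451000
base radius r_b = r_p·cos α = 34.451000·cos 20.692° = 32.228682
roll angle φ = 24.979° = 0.43596579 rad
x = r_b·(cos φ + φ·sin φ) = 35.147470
y = r_b·(sin φ − φ·cos φ) = 0.873377

x=35.147470 y=0.873377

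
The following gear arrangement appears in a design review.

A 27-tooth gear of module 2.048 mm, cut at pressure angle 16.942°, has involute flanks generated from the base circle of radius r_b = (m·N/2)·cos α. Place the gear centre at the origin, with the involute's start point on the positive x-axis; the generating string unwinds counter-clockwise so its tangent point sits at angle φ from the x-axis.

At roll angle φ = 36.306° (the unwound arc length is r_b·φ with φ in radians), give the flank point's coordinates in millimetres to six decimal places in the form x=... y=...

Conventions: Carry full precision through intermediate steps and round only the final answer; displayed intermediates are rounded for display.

x=31.236624 y=2.154275

single-mesh involute tooth geometry (27T wheel at module 2.048)
pitch radius r_p = m·N/2 = 2.048·27/2 = 27.648000
base radius r_b = r_p·cos α = 27.648000·cos 16.942° = 26.448083
roll angle φ = 36.306° = 0.63365924 rad
x = r_b·(cos φ + φ·sin φ) = 31.236624
y = r_b·(sin φ − φ·cos φ) = 2.154275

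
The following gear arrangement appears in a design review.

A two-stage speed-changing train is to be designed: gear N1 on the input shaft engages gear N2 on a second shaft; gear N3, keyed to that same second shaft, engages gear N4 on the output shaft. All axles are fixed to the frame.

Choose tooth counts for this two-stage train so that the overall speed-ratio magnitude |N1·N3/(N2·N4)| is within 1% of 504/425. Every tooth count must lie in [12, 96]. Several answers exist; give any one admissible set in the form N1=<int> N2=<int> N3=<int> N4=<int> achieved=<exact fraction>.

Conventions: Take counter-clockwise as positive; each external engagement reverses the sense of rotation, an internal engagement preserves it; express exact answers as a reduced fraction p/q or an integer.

N1=12 N2=17 N3=42 N4=25 achieved=504/425

design class (target 504/425): fixed-axis compound train
target = 504/425 in lowest terms: an exact hit needs N1·N3 = k·504 and N2·N4 = k·425 for one integer k, every count in [12, 96]; additionally prefer no 1:1 stage (N1 ≠ N2, N3 ≠ N4)
k = 1: N1·N3 = 504 = 12·42, N2·N4 = 425 = 17·25
achieved = 12·42/(17·25) = 504/425; |achieved − target| = 0 ≤ 126/10625 ✓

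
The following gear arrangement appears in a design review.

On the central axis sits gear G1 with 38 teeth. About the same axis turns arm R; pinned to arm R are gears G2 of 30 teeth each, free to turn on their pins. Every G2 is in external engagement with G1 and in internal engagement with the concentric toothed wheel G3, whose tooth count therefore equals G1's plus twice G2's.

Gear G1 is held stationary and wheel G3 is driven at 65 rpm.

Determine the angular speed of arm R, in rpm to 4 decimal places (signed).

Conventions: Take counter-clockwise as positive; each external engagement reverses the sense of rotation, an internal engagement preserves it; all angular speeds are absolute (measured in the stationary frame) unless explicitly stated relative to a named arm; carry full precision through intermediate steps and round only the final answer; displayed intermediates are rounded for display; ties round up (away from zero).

recognized (axles ride arm R): planetary set, 38/30/98 teeth
normalise by the input: solve with ω_ring = 1, then scale by 65 rpm
ring teeth: 38 + 2·30 = 98
38(ω_sun−ω_arm) = −98(ω_ring−ω_arm),  ω_sun = 0, ω_ring = 1
38(0−ω_arm) = −98(1−ω_arm)  ⇒  136·ω_arm = 98  ⇒  ω_arm = 49/68
scale: ω_arm = 49/68 × 65 rpm = +46.8382 rpm

+46.8382 rpm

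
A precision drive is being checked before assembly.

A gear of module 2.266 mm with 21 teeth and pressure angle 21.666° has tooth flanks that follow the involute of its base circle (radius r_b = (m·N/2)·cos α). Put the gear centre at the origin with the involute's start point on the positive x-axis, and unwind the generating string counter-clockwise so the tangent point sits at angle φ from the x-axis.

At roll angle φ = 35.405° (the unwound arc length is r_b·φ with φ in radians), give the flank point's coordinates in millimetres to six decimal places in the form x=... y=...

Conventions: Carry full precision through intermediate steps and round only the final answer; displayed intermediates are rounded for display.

x=25.939194 y=1.673629

single-mesh involute tooth geometry (21T wheel at module 2.266)
pitch radius r_p = m·N/2 = 2.266·21/2 = 23.793000
base radius r_b = r_p·cos α = 23.793000·cos 21.666° = 22.112068
roll angle φ = 35.405° = 0.61793382 rad
x = r_b·(cos φ + φ·sin φ) = 25.939194
y = r_b·(sin φ − φ·cos φ) = 1.673629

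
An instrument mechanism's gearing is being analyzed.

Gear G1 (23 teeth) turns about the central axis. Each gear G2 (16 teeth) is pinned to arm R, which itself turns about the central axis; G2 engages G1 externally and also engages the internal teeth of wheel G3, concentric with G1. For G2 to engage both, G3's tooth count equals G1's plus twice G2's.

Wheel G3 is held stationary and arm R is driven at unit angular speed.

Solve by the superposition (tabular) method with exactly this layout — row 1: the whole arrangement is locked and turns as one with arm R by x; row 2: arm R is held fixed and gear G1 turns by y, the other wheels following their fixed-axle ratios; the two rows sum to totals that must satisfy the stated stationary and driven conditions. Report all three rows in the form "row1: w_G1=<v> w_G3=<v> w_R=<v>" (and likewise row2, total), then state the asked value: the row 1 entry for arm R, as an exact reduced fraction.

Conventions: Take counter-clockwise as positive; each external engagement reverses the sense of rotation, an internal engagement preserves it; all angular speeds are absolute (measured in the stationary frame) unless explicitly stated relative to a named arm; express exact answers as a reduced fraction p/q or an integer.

topology: planetary set — G1 23T / G2 16T / G3 55T, arm = carrier (Willis)
row 1 (train locked, turned with arm): all members turn x
superposition row 2 [arm held]: sun y, ring −(23/55)·y, arm 0
boundary: total ω_ring = x − (23/55)·y = 0 and total ω_arm = x = 1  ⇒  y = 55/23, x = 1
row 2 ring = −(23/55)·55/23 = -1
totals (row 1 + row 2): sun 1 + 55/23 = 78/23, ring 1 + (-1) = 0, arm 1 + 0 = 1
asked cell (row1, arm) = 1

row1: w_G1=1 w_G3=1 w_R=1
row2: w_G1=55/23 w_G3=-1 w_R=0
total: w_G1=78/23 w_G3=0 w_R=1
asked value: 1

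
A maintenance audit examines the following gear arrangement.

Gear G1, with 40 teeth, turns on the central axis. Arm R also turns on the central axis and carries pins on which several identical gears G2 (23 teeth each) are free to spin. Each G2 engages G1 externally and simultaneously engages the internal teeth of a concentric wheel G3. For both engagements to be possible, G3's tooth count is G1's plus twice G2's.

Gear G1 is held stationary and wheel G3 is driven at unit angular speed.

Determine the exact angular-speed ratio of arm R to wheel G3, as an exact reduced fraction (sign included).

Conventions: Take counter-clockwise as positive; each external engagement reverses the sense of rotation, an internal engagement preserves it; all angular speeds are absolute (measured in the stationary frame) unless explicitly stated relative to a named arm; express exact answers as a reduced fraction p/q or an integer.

43/63

planetary set (40T centre, 23T on arm, 86T internal) — Willis relation
ring teeth: 40 + 2·23 = 86
40(ω_sun−ω_arm) = −86(ω_ring−ω_arm),  ω_sun = 0, ω_ring = 1
40(0−ω_arm) = −86(1−ω_arm)  ⇒  126·ω_arm = 86  ⇒  ω_arm = 43/63
ω_out/ω_in = 43/63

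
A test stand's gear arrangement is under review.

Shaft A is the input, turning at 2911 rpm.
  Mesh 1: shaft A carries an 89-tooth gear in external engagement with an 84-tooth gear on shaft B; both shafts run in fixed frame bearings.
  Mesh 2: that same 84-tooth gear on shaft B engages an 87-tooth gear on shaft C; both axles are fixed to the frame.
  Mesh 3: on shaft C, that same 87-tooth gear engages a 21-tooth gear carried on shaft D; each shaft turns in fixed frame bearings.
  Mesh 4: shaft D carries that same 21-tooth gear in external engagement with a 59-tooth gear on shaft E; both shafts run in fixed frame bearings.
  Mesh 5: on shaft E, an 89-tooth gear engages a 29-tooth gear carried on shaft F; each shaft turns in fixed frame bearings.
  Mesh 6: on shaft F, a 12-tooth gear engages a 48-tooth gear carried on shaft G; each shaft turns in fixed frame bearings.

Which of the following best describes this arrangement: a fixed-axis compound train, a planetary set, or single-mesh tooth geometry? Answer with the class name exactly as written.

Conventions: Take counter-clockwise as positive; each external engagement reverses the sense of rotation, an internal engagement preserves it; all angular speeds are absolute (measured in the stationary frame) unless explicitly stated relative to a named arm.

fixed-axis compound train

topology: fixed-axis compound train — 6 meshes, A→G
classification: fixed-axis compound train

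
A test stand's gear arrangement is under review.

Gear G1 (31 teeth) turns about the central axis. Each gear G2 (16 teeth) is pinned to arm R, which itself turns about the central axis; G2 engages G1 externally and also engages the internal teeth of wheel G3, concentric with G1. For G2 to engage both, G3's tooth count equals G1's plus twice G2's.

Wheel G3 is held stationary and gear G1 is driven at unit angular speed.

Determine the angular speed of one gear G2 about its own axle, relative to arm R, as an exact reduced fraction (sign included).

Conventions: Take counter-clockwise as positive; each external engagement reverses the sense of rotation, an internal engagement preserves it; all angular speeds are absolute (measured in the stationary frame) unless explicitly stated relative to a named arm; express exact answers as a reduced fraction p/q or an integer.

-1953/1504

class = planetary set [G3 = 31+2·16 = 63; Willis about the carrier]
ring teeth: 31 + 2·16 = 63
31(ω_sun−ω_arm) = −63(ω_ring−ω_arm),  ω_ring = 0, ω_sun = 1
31(1−ω_arm) = −63(0−ω_arm)  ⇒  94·ω_arm = 31  ⇒  ω_arm = 31/94
sun–planet mesh: 31·(1−31/94) = −16·(ω_p−ω_arm)  ⇒  ω_p−ω_arm = -1953/1504
exact speed ratio = -1953/1504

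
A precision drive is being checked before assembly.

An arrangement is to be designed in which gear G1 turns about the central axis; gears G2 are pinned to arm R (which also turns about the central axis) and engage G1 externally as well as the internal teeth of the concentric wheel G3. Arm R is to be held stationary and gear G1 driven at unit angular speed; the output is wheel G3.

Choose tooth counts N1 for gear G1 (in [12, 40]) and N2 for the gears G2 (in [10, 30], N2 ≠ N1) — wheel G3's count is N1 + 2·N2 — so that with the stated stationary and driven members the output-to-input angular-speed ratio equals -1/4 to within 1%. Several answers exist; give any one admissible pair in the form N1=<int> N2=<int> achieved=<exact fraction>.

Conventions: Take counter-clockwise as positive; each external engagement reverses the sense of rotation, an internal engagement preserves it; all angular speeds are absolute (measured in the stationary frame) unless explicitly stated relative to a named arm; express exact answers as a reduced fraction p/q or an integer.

N1=12 N2=18 achieved=-1/4

planetary set to be sized for -1/4 (Willis relation)
Willis with ω_arm = 0: ω_ring/ω_sun = −N1/N3; set equal to -1/4  ⇒  N3/N1 = −1/(-1/4) = 4
N3 = N1 + 2·N2  ⇒  N2/N1 = (N3/N1 − 1)/2 = (4 − 1)/2 = 3/2
smallest multiple with N1 ≥ 12 and N2 ≥ 10: k = 6  ⇒  N1 = 6·2 = 12, N2 = 6·3 = 18 (N1 ≤ 40, N2 ≤ 30, N2 ≠ N1 ✓), N3 = 12 + 2·18 = 48
check: −N1/N3 with N1 = 12, N3 = 48 gives -1/4; |achieved − target| = 0 ≤ 1/400 ✓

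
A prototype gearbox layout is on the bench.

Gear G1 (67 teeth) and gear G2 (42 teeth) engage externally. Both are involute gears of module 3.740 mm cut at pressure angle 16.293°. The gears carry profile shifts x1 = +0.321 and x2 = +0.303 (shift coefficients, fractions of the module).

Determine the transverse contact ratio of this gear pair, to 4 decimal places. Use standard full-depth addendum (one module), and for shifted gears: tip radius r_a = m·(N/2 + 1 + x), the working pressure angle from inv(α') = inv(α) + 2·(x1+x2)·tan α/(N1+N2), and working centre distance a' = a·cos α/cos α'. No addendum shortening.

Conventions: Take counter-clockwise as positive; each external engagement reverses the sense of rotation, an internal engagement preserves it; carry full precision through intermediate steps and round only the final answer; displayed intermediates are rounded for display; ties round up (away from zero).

1.8700

topology: single-mesh involute geometry — m = 3.740, 67T/42T pair
base radii: r_b1 = 120.258300, r_b2 = 75.385800
tip radii: r_a1 = 130.230540, r_a2 = 83.413220
inv(α') = inv(16.293°) + 2·(+0.321+0.303)·tan α/(67+42) = 0.01126792  ⇒  α' = 18.27103°
a' = a·cos α / cos α' = 203.8300·cos 16.293°/cos 18.27103° = 206.031351
action lengths: √(r_a1²−r_b1²) = 49.979343, √(r_a2²−r_b2²) = 35.703591
base pitch p_b = π·m·cos α = 11.277689
CR = (49.979343 + 35.703591 − 206.031351·sin 18.27103°)/11.277689 = 1.870025
contact ratio ≈ 1.8700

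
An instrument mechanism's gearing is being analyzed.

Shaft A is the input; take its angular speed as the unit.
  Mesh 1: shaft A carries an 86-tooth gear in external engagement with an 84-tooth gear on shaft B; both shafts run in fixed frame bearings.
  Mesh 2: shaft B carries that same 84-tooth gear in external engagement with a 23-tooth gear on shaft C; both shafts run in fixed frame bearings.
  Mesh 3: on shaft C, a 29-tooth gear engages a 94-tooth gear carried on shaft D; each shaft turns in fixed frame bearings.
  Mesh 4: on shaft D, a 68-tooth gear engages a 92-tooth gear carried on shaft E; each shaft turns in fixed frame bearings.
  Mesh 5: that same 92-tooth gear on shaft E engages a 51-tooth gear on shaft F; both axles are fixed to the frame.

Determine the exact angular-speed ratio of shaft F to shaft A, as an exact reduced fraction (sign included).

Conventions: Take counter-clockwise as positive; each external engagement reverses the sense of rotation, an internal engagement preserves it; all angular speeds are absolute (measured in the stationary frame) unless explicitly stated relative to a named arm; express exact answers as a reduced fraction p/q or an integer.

-4988/3243

class = fixed-axis compound train [5 meshes; 5 ratios multiply, 5 sense flips]
mesh 1 [86T→84T]: running ratio 43/42, sense −
mesh 2 [84T→23T]: running ratio 86/23, sense +
mesh 3 [29T→94T]: running ratio 1247/1081, sense −
mesh 4 [68T→92T]: running ratio 21199/24863, sense +
mesh 5 [92T→51T]: running ratio 4988/3243, sense −
ω_out/ω_in = -4988/3243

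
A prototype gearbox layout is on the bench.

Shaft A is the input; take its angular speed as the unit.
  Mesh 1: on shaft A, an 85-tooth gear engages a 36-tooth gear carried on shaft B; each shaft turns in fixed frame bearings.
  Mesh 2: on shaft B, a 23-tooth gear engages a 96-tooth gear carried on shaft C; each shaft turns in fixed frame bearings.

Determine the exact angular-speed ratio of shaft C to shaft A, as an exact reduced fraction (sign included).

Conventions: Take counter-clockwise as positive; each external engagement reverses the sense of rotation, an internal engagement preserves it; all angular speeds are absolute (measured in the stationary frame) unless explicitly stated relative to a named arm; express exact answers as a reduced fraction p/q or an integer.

1955/3456

class = fixed-axis compound train [2 meshes; 2 ratios multiply, 2 sense flips]
mesh 1 [85T→36T]: running ratio 85/36, sense −
mesh 2 [23T→96T]: running ratio 1955/3456, sense +
ω_out/ω_in = 1955/3456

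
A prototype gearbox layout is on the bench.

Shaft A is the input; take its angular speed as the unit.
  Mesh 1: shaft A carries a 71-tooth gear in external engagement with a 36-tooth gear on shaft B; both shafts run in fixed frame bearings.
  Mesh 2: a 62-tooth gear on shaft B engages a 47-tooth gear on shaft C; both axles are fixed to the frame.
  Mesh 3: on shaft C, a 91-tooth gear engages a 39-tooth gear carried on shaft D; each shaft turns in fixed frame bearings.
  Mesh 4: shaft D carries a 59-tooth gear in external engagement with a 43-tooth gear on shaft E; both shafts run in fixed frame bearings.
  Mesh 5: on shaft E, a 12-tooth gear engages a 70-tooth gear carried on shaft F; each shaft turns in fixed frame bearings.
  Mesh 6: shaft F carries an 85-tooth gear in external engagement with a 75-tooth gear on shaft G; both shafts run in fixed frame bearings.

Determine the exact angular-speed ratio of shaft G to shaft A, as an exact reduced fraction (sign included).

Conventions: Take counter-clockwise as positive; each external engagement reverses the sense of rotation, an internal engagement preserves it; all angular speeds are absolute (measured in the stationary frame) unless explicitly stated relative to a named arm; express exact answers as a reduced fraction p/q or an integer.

class = fixed-axis compound train [6 meshes; 6 ratios multiply, 6 sense flips]
mesh 1 [71T→36T]: running ratio 71/36, sense −
mesh 2 [62T→47T]: running ratio 2201/846, sense +
mesh 3 [91T→39T]: running ratio 15407/2538, sense −
mesh 4 [59T→43T]: running ratio 909013/109134, sense +
mesh 5 [12T→70T]: running ratio 129859/90945, sense −
mesh 6 [85T→75T]: running ratio 2207603/1364175, sense +
ω_out/ω_in = 2207603/1364175

2207603/1364175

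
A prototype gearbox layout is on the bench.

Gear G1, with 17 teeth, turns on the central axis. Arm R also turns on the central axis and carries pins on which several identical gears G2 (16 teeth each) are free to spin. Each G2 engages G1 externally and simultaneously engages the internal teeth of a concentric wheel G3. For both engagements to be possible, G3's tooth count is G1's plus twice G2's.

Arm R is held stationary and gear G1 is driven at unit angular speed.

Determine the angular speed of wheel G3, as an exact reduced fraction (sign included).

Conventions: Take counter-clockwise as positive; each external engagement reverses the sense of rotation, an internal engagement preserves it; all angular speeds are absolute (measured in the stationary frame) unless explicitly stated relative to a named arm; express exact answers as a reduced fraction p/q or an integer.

class = planetary set [G3 = 17+2·16 = 49; Willis about the carrier]
ring teeth: 17 + 2·16 = 49
17(ω_sun−ω_arm) = −49(ω_ring−ω_arm),  ω_arm = 0, ω_sun = 1
ω_ring = 0 − (17/49)(1−0) = -17/49
exact speed ratio = -17/49

-17/49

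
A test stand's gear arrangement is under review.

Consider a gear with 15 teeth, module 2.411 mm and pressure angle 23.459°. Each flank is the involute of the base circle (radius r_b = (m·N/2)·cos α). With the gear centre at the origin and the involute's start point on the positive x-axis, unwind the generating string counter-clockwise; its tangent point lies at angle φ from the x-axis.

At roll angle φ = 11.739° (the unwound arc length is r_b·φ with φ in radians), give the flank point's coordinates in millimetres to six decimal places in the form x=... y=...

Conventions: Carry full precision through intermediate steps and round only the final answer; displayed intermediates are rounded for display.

topology: single-mesh involute geometry — m = 2.411, N = 15
pitch radius r_p = m·N/2 = 2.411·15/2 = 18.082500
base radius r_b = r_p·cos α = 18.082500·cos 23.459° = 16.587894
roll angle φ = 11.739° = 0.20488420 rad
x = r_b·(cos φ + φ·sin φ) = 16.932408
y = r_b·(sin φ − φ·cos φ) = 0.047356

x=16.932408 y=0.047356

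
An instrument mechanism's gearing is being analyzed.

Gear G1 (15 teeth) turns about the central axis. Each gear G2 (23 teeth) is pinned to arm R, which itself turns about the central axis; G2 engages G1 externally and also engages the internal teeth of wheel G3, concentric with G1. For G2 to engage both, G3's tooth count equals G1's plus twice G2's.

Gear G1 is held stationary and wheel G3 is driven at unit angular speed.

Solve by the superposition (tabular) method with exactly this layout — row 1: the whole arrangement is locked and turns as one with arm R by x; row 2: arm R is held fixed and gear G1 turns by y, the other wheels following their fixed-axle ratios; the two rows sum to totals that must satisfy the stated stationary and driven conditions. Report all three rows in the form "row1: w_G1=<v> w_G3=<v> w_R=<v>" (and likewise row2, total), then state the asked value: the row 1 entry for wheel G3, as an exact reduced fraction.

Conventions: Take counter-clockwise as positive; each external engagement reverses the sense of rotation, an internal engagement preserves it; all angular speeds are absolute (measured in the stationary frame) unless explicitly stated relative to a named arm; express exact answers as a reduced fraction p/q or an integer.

recognized (axles ride arm R): planetary set, 15/23/61 teeth
superposition row 1 [locked train]: every member turns x
row 2: sun turns y, ring = −(15/61)·y, arm 0
boundary: total ω_sun = x + y = 0 and total ω_ring = x − (15/61)·y = 1  ⇒  y = -61/76, x = 61/76
row 2 ring = −(15/61)·(-61/76) = 15/76
totals (row 1 + row 2): sun 61/76 + (-61/76) = 0, ring 61/76 + 15/76 = 1, arm 61/76 + 0 = 61/76
asked cell (row1, ring) = 61/76

row1: w_G1=61/76 w_G3=61/76 w_R=61/76
row2: w_G1=-61/76 w_G3=15/76 w_R=0
total: w_G1=0 w_G3=1 w_R=61/76
asked value: 61/76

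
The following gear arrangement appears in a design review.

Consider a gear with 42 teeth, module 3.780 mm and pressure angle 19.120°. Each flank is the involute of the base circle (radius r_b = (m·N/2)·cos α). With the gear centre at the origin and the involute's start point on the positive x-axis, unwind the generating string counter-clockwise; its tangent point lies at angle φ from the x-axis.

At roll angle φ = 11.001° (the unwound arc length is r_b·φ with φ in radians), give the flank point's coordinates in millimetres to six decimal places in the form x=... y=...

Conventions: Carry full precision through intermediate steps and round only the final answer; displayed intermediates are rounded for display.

single-mesh involute tooth geometry (42T wheel at module 3.780)
pitch radius r_p = m·N/2 = 3.780·42/2 = 79.380000
base radius r_b = r_p·cos α = 79.380000·cos 19.120° = 75.000973
roll angle φ = 11.001° = 0.19200367 rad
x = r_b·(cos φ + φ·sin φ) = 76.370729
y = r_b·(sin φ − φ·cos φ) = 0.176308

x=76.370729 y=0.176308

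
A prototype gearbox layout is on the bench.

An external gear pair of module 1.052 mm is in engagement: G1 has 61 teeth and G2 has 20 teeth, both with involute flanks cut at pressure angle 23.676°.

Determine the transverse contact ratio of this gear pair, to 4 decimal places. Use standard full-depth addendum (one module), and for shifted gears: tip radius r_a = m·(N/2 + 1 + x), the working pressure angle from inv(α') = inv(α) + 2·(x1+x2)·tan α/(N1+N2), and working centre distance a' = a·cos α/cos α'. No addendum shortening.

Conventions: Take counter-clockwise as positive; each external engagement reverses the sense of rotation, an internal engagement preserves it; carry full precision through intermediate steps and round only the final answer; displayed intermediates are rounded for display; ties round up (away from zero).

1.5259

topology: single-mesh involute geometry — m = 1.052, 61T/20T pair
base radii: r_b1 = 29.385350, r_b2 = 9.634541
tip radii: r_a1 = 33.138000, r_a2 = 11.572000
no profile shift: α' = α, a' = a
action lengths: √(r_a1²−r_b1²) = 15.317580, √(r_a2²−r_b2²) = 6.409899
base pitch p_b = π·m·cos α = 3.026780
CR = (15.317580 + 6.409899 − 42.606000·sin 23.67600°)/3.026780 = 1.525858
contact ratio ≈ 1.5259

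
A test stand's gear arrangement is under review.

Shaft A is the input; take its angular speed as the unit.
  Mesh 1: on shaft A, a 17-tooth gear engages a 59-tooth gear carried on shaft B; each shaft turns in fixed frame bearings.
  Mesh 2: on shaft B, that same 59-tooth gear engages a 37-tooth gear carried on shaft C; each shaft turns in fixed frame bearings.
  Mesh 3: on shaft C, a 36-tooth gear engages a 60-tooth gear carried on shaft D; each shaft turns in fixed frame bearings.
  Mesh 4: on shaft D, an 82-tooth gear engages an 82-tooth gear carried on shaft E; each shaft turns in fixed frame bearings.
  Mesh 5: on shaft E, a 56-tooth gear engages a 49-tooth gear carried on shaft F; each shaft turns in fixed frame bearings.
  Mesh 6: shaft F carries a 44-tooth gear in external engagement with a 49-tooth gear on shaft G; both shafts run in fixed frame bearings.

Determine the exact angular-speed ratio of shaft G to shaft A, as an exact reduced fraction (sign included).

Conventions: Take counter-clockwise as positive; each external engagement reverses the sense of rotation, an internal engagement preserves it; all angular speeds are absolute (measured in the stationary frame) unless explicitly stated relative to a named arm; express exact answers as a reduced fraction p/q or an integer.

class = fixed-axis compound train [6 meshes; 6 ratios multiply, 6 sense flips]
mesh 1 [17T→59T]: running ratio 17/59, sense −
mesh 2 [59T→37T]: running ratio 17/37, sense +
mesh 3 [36T→60T]: running ratio 51/185, sense −
mesh 4 [82T→82T]: running ratio 51/185, sense +
mesh 5 [56T→49T]: running ratio 408/1295, sense −
mesh 6 [44T→49T]: running ratio 17952/63455, sense +
ω_out/ω_in = 17952/63455

17952/63455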